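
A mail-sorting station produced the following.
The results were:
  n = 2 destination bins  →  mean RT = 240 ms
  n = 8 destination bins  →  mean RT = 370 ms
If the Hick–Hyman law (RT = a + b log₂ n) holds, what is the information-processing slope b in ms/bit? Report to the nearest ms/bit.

Slope: b = (370 − 240) / (log₂ 8 − log₂ 2) = 130/2.0000 = 65 ms/bit.

65 ms/bit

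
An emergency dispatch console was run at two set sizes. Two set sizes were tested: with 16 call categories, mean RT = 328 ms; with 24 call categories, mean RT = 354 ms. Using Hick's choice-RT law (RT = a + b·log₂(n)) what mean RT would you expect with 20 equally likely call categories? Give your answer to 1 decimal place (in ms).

Solve the two-equation system in a and b:
  b = (354 − 328) / (log₂ 24 − log₂ 16) = 26 / (4.5850 − 4) = 44.447 ms/bit
  a = 328 − 44.447 × 4 = 150.211 ms
Then RT(20) = 150.211 + 44.447 × log₂ 20 = 150.211 + 44.447 × 4.3219 ≈ 342.309 ms.

342.3 ms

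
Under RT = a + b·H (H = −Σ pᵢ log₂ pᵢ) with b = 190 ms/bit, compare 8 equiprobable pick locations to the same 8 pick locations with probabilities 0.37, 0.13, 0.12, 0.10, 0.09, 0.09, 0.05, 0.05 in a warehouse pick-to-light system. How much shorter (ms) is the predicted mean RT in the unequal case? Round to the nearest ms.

The RT saving is b·ΔH. Equiprobable H₀ = log₂(8) = 3.0000 bits; with the given probabilities H = 2.6701 bits.
b·(H₀ − H) = 190 × (3.0000 − 2.6701) = 62.67 ms.

63 ms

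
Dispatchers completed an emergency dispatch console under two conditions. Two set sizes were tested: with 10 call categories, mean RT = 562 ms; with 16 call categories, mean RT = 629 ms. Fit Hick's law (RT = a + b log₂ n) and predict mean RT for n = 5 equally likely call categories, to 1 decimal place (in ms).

463.2 ms

With log₂ n on the abscissa the relation is linear; from the two conditions:
  b = (629 − 562) / (log₂ 16 − log₂ 10) = 67 / (4 − 3.3219) = 98.810 ms/bit
  a = 562 − 98.810 × 3.3219 = 233.762 ms
Then RT(5) = 233.762 + 98.810 × log₂ 5 = 233.762 + 98.810 × 2.3219 ≈ 463.190 ms.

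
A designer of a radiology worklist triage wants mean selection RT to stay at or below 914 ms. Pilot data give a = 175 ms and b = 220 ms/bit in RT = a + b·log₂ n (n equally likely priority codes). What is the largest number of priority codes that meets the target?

10

Information budget: (914 − 175)/220 = 3.3591 bits, so n ≤ 2^3.3591 = 10.261 → at most 10.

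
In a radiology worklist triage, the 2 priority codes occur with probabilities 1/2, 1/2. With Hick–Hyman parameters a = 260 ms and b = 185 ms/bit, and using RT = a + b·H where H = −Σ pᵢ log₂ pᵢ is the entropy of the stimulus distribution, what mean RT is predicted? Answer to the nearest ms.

H = −Σ pᵢ log₂ pᵢ = 0.5·1 + 0.5·1 = 1.000 bits.
RT = 260 + 185 × 1.000 = 445.00 ms.

445 ms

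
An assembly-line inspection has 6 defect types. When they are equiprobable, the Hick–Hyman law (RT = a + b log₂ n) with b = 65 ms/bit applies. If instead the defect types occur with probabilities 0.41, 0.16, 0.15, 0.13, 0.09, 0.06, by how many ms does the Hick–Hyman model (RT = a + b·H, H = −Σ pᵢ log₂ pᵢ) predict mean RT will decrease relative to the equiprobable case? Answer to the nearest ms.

19 ms

Equiprobable entropy H₀ = log₂ 6 = 2.5850 bits.
Skewed entropy H = −Σ pᵢ log₂ pᵢ = 2.2998 bits.
ΔRT = b·(H₀ − H) = 65 × 0.2852 = 18.54 ms.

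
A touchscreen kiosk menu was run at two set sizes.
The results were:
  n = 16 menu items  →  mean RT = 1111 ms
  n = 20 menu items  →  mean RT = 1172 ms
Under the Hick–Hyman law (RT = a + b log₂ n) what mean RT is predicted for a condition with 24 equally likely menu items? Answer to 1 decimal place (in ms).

RT is linear in log₂ n, so two points fix the line:
  b = (1172 − 1111) / (log₂ 20 − log₂ 16) = 61 / (4.3219 − 4) = 189.483 ms/bit
  a = 1111 − 189.483 × 4 = 353.067 ms
Then RT(24) = 353.067 + 189.483 × log₂ 24 = 353.067 + 189.483 × 4.5850 ≈ 1221.841 ms.

1221.8 ms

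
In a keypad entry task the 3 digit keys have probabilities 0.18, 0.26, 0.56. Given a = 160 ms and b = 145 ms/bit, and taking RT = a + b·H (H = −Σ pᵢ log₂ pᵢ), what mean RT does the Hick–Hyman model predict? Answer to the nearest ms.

Entropy contributions −pᵢ log₂ pᵢ: 0.4453, 0.5053, 0.4684; sum H = 1.4190 bits.
RT = a + bH = 160 + 145·1.4190 = 365.76 ms.

366 ms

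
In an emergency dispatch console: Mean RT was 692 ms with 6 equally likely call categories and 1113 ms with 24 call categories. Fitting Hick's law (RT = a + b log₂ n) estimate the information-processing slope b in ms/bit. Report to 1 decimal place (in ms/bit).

b = (RT₂ − RT₁)/(log₂ n₂ − log₂ n₁) = (1113 − 692)/(4.5850 − 2.5850) = 210.500 ms/bit.

210.5 ms/bit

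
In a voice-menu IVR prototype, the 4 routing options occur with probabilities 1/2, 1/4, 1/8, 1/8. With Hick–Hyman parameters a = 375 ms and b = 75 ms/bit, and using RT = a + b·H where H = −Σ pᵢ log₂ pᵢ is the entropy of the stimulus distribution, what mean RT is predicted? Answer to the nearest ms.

506 ms

Each term −pᵢ log₂ pᵢ: 0.5·1 + 0.25·2 + 0.125·3 + 0.125·3; summed, H = 1.750 bits.
Mean RT = a + bH = 375 + 75·1.750 = 506.25 ms.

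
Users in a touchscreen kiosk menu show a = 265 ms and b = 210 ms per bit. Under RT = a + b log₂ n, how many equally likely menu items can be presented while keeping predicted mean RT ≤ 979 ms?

10

210·log₂ n ≤ 979 − 265 = 714, giving log₂ n ≤ 3.4000 and n ≤ 10.556. The largest whole number is 10.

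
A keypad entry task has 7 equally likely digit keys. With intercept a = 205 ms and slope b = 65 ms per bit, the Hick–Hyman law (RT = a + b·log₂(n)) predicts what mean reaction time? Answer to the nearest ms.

log₂(7) = 2.8074 bits, so RT = 205 + 65 × 2.8074 ≈ 387.478 ms.

387 ms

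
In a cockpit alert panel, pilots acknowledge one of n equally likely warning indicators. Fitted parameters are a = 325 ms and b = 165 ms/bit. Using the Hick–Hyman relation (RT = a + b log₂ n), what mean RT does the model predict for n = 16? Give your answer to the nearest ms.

985 ms

log₂(16) = 4 bits, so RT = 325 + 165 × 4 ≈ 985.000 ms.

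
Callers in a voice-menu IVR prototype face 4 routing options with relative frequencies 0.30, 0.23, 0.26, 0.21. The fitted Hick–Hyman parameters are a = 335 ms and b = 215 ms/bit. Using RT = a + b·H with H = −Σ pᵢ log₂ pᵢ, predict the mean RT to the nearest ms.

Entropy contributions −pᵢ log₂ pᵢ: 0.5211, 0.4877, 0.5053, 0.4728; sum H = 1.9869 bits.
RT = a + bH = 335 + 215·1.9869 = 762.18 ms.

762 ms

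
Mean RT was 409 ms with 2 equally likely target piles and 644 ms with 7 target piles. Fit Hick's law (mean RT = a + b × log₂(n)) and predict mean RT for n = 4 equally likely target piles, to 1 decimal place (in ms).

539.0 ms

With log₂ n on the abscissa the relation is linear; from the two conditions:
  b = (644 − 409) / (log₂ 7 − log₂ 2) = 235 / (2.8074 − 1) = 130.024 ms/bit
  a = 409 − 130.024 × 1 = 278.976 ms
Then RT(4) = 278.976 + 130.024 × log₂ 4 = 278.976 + 130.024 × 2 ≈ 539.024 ms.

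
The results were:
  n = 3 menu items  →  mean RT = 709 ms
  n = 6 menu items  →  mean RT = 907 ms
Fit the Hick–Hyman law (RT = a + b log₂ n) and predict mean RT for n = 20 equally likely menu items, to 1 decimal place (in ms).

RT is linear in log₂ n, so two points fix the line:
  b = (907 − 709) / (log₂ 6 − log₂ 3) = 198 / (2.5850 − 1.5850) = 198.000 ms/bit
  a = 709 − 198.000 × 1.5850 = 395.177 ms
Then RT(20) = 395.177 + 198.000 × log₂ 20 = 395.177 + 198.000 × 4.3219 ≈ 1250.919 ms.

1250.9 ms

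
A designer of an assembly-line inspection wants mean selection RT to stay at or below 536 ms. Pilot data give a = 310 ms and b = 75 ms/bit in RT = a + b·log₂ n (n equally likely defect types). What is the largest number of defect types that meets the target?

75·log₂ n ≤ 536 − 310 = 226, giving log₂ n ≤ 3.0133 and n ≤ 8.074. The largest whole number is 8.

8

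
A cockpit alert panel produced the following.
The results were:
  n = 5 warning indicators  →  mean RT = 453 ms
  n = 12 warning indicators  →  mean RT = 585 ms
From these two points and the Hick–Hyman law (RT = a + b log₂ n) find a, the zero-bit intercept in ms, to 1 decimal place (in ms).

The slope on a log₂ axis is (585 − 453) / (3.5850 − 2.3219) = 104.510 ms/bit.
a = RT₁ − b·log₂ n₁ = 453 − 104.510 × 2.3219 = 210.335 ms.

210.3 ms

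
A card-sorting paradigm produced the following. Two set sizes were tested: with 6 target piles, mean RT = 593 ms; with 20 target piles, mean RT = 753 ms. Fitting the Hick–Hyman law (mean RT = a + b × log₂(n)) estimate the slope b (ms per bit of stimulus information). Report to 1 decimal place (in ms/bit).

92.1 ms/bit

Slope: b = (753 − 593) / (log₂ 20 − log₂ 6) = 160/1.7370 = 92.115 ms/bit.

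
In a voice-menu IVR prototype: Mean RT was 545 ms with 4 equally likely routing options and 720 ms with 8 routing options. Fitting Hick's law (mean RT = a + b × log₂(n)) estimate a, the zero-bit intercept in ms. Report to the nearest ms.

195 ms

b = (RT₂ − RT₁)/(log₂ n₂ − log₂ n₁) = (720 − 545)/(3 − 2) = 175 ms/bit.
Intercept: a = 545 − 175·log₂(4) = 195.000 ms.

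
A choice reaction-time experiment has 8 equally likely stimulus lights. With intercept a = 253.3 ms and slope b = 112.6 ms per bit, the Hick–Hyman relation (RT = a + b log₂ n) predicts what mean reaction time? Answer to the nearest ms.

591 ms

log₂(8) = 3 bits, so RT = 253.3 + 112.6 × 3 ≈ 591.100 ms.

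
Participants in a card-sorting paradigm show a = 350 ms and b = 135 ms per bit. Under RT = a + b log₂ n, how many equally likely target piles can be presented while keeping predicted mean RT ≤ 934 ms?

20

135·log₂ n ≤ 934 − 350 = 584, giving log₂ n ≤ 4.3259 and n ≤ 20.055. The largest whole number is 20.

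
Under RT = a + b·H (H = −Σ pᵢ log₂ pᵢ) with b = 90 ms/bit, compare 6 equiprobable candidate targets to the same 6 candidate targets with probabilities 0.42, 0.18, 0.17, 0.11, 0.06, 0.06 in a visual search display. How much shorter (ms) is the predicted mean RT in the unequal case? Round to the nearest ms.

31 ms

Equiprobable entropy H₀ = log₂ 6 = 2.5850 bits.
Skewed entropy H = −Σ pᵢ log₂ pᵢ = 2.2429 bits.
ΔRT = b·(H₀ − H) = 90 × 0.3421 = 30.79 ms.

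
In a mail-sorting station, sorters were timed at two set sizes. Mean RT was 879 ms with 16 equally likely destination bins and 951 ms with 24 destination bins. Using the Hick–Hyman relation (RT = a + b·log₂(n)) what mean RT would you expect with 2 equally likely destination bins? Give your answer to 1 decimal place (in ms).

Solve the two-equation system in a and b:
  b = (951 − 879) / (log₂ 24 − log₂ 16) = 72 / (4.5850 − 4) = 123.085 ms/bit
  a = 879 − 123.085 × 4 = 386.661 ms
Then RT(2) = 386.661 + 123.085 × log₂ 2 = 386.661 + 123.085 × 1 ≈ 509.746 ms.

509.7 ms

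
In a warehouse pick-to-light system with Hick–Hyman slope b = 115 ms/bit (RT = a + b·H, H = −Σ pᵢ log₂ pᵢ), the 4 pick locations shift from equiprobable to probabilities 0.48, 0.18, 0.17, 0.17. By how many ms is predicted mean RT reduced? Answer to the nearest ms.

20 ms

The RT saving is b·ΔH. Equiprobable H₀ = log₂(4) = 2.0000 bits; with the given probabilities H = 1.8228 bits.
b·(H₀ − H) = 115 × (2.0000 − 1.8228) = 20.38 ms.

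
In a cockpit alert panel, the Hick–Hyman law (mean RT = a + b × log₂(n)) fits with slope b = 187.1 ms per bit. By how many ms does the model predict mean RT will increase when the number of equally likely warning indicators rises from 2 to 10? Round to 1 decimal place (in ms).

434.4 ms

ΔRT = (a + b log₂ n₂) − (a + b log₂ n₁) = b·(log₂ n₂ − log₂ n₁).
log₂(10) − log₂(2) = 3.3219 − 1 = 2.3219.
ΔRT = 187.1 × 2.3219 = 434.433 ms.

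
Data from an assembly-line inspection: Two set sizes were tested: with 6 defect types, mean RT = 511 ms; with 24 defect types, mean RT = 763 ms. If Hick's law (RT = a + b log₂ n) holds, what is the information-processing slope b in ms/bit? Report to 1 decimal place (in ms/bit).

b = (RT₂ − RT₁)/(log₂ n₂ − log₂ n₁) = (763 − 511)/(4.5850 − 2.5850) = 126.000 ms/bit.

126.0 ms/bit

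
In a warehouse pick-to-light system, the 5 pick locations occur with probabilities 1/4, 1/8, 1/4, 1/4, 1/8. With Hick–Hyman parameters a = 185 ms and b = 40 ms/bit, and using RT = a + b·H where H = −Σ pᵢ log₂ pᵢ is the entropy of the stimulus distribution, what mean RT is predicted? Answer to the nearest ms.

275 ms

H = −Σ pᵢ log₂ pᵢ = 0.25·2 + 0.125·3 + 0.25·2 + 0.25·2 + 0.125·3 = 2.250 bits.
RT = 185 + 40 × 2.250 = 275.00 ms.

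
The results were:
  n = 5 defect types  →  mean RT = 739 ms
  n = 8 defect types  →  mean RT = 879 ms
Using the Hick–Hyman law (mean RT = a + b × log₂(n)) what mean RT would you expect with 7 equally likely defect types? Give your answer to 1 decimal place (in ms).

Solve the two-equation system in a and b:
  b = (879 − 739) / (log₂ 8 − log₂ 5) = 140 / (3 − 2.3219) = 206.468 ms/bit
  a = 739 − 206.468 × 2.3219 = 259.597 ms
Then RT(7) = 259.597 + 206.468 × log₂ 7 = 259.597 + 206.468 × 2.8074 ≈ 839.225 ms.

839.2 ms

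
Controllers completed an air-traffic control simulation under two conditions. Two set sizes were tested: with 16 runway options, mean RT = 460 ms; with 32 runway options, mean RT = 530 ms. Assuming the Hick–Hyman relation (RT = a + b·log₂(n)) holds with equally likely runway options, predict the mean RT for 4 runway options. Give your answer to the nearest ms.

320 ms

With log₂ n on the abscissa the relation is linear; from the two conditions:
  b = (530 − 460) / (log₂ 32 − log₂ 16) = 70 / (5 − 4) = 70 ms/bit
  a = 460 − 70 × 4 = 180 ms
Then RT(4) = 180 + 70 × log₂ 4 = 180 + 70 × 2 ≈ 320.000 ms.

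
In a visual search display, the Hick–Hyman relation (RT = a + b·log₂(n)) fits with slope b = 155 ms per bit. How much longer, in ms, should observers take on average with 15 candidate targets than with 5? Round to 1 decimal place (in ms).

The intercept a cancels: ΔRT = b·(log₂ n₂ − log₂ n₁) = b·log₂(n₂/n₁).
log₂(15) − log₂(5) = 3.9069 − 2.3219 = 1.5850.
ΔRT = 155 × 1.5850 = 245.669 ms.

245.7 ms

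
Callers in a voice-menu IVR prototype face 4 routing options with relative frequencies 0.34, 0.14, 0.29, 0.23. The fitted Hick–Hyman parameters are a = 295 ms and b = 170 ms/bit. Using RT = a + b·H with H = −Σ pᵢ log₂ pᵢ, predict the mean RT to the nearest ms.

H = 0.34·log₂(1/0.34) + 0.14·log₂(1/0.14) + 0.29·log₂(1/0.29) + 0.23·log₂(1/0.23) = 1.9319 bits.
RT = 295 + 170 × 1.9319 = 623.42 ms.

623 ms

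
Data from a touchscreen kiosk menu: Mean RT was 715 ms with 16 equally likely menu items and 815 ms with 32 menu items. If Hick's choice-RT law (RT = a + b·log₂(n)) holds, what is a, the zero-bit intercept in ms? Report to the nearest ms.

b = (RT₂ − RT₁)/(log₂ n₂ − log₂ n₁) = (815 − 715)/(5 − 4) = 100 ms/bit.
a = RT₁ − b·log₂ n₁ = 715 − 100 × 4 = 315.000 ms.

315 ms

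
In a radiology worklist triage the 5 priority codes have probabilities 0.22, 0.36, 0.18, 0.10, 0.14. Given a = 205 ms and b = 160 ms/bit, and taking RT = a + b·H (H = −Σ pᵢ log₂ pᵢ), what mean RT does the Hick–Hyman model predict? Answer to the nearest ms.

555 ms

Entropy contributions −pᵢ log₂ pᵢ: 0.4806, 0.5306, 0.4453, 0.3322, 0.3971; sum H = 2.1858 bits.
RT = a + bH = 205 + 160·2.1858 = 554.73 ms.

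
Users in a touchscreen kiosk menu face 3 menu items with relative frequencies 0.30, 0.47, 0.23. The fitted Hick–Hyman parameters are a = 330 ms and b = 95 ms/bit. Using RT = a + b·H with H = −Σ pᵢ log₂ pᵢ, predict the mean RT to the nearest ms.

Entropy contributions −pᵢ log₂ pᵢ: 0.5211, 0.5120, 0.4877; sum H = 1.5207 bits.
RT = a + bH = 330 + 95·1.5207 = 474.47 ms.

474 ms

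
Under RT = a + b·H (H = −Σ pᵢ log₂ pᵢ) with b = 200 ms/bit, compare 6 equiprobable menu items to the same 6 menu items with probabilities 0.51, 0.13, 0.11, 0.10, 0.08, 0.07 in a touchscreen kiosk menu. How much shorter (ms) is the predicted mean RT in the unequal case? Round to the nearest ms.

93 ms

The RT saving is b·ΔH. Equiprobable H₀ = log₂(6) = 2.5850 bits; with the given probabilities H = 2.1206 bits.
b·(H₀ − H) = 200 × (2.5850 − 2.1206) = 92.87 ms.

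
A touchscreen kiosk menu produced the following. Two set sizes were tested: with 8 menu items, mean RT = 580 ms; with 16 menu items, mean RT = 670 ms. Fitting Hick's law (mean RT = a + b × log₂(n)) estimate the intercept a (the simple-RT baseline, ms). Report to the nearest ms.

310 ms

The slope on a log₂ axis is (670 − 580) / (4 − 3) = 90 ms/bit.
a = RT₁ − b·log₂ n₁ = 580 − 90 × 3 = 310.000 ms.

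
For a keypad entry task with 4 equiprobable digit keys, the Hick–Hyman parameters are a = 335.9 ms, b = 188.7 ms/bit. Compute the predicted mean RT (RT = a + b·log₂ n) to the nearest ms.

log₂(4) = 2 bits, so RT = 335.9 + 188.7 × 2 ≈ 713.300 ms.

713 ms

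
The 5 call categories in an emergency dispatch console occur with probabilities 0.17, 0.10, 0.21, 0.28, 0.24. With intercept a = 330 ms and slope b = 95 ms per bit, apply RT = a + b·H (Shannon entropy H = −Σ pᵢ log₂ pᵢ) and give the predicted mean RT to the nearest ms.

Entropy contributions −pᵢ log₂ pᵢ: 0.4346, 0.3322, 0.4728, 0.5142, 0.4941; sum H = 2.2480 bits.
RT = a + bH = 330 + 95·2.2480 = 543.56 ms.

544 ms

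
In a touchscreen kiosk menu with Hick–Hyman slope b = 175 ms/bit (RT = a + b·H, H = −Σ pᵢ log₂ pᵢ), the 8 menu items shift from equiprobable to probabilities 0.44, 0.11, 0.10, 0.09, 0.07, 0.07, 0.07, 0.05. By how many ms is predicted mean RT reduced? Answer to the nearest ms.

Equiprobable entropy H₀ = log₂ 8 = 3.0000 bits.
Skewed entropy H = −Σ pᵢ log₂ pᵢ = 2.5380 bits.
ΔRT = b·(H₀ − H) = 175 × 0.4620 = 80.84 ms.

81 ms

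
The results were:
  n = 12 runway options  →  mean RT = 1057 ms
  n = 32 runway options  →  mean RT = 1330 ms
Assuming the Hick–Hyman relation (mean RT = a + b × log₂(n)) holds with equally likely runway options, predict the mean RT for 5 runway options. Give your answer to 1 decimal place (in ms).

RT is linear in log₂ n, so two points fix the line:
  b = (1330 − 1057) / (log₂ 32 − log₂ 12) = 273 / (5 − 3.5850) = 192.928 ms/bit
  a = 1057 − 192.928 × 3.5850 = 365.361 ms
Then RT(5) = 365.361 + 192.928 × log₂ 5 = 365.361 + 192.928 × 2.3219 ≈ 813.326 ms.

813.3 ms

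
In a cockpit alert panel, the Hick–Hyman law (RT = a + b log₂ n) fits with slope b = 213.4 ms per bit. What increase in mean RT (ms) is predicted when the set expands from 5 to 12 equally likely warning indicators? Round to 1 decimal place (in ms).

The intercept a cancels: ΔRT = b·(log₂ n₂ − log₂ n₁) = b·log₂(n₂/n₁).
log₂(12) − log₂(5) = 3.5850 − 2.3219 = 1.2630.
ΔRT = 213.4 × 1.2630 = 269.532 ms.

269.5 ms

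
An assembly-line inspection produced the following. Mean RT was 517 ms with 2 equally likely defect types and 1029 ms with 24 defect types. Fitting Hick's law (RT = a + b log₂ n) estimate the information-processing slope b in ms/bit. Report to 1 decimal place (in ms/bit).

b = (RT₂ − RT₁)/(log₂ n₂ − log₂ n₁) = (1029 − 517)/(4.5850 − 1) = 142.819 ms/bit.

142.8 ms/bit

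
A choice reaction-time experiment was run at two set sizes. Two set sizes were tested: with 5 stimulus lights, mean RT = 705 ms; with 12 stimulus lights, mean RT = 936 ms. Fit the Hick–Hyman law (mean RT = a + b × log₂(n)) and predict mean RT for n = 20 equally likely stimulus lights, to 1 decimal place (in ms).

Fit slope and intercept:
  b = (936 − 705) / (log₂ 12 − log₂ 5) = 231 / (3.5850 − 2.3219) = 182.893 ms/bit
  a = 705 − 182.893 × 2.3219 = 280.336 ms
Then RT(20) = 280.336 + 182.893 × log₂ 20 = 280.336 + 182.893 × 4.3219 ≈ 1070.786 ms.

1070.8 ms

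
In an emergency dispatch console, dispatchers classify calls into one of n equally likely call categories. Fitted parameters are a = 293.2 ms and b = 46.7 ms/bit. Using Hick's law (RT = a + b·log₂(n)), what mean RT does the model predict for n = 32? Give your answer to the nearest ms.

log₂(32) = 5 bits, so RT = 293.2 + 46.7 × 5 ≈ 526.700 ms.

527 ms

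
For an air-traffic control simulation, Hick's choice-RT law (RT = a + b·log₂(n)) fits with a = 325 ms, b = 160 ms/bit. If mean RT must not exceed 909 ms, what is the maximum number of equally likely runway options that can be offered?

Information budget: (909 − 325)/160 = 3.6500 bits, so n ≤ 2^3.6500 = 12.553 → at most 12.

12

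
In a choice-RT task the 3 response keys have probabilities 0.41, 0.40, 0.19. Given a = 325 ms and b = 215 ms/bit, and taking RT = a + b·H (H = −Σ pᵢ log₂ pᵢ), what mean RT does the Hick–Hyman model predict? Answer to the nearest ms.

H = 0.41·log₂(1/0.41) + 0.40·log₂(1/0.40) + 0.19·log₂(1/0.19) = 1.5114 bits.
RT = 325 + 215 × 1.5114 = 649.95 ms.

650 ms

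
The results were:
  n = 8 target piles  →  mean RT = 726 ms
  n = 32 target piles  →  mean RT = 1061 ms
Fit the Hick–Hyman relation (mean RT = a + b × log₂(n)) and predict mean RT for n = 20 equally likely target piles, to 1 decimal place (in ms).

947.4 ms

Solve the two-equation system in a and b:
  b = (1061 − 726) / (log₂ 32 − log₂ 8) = 335 / (5 − 3) = 167.500 ms/bit
  a = 726 − 167.500 × 3 = 223.500 ms
Then RT(20) = 223.500 + 167.500 × log₂ 20 = 223.500 + 167.500 × 4.3219 ≈ 947.423 ms.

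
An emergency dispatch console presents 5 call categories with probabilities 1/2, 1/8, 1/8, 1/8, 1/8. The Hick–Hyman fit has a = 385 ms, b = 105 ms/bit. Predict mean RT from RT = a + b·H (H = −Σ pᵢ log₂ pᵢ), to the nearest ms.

595 ms

Each term −pᵢ log₂ pᵢ: 0.5·1 + 0.125·3 + 0.125·3 + 0.125·3 + 0.125·3; summed, H = 2.000 bits.
Mean RT = a + bH = 385 + 105·2.000 = 595.00 ms.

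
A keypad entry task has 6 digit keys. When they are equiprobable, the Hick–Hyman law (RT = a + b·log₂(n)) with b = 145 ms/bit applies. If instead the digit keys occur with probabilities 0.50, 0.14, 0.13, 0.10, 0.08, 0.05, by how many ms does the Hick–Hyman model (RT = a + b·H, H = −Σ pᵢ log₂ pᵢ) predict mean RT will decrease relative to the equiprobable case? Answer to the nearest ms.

The RT saving is b·ΔH. Equiprobable H₀ = log₂(6) = 2.5850 bits; with the given probabilities H = 2.1196 bits.
b·(H₀ − H) = 145 × (2.5850 − 2.1196) = 67.48 ms.

67 ms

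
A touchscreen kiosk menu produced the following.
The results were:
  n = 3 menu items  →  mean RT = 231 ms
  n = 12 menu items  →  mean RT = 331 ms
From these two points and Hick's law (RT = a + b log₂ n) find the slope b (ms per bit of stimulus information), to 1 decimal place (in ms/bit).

Slope: b = (331 − 231) / (log₂ 12 − log₂ 3) = 100/2.0000 = 50.000 ms/bit.

50.0 ms/bit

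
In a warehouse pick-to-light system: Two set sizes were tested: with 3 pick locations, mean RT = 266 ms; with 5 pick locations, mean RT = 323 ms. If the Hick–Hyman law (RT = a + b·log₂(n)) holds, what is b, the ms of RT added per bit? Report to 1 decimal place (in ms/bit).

Slope: b = (323 − 266) / (log₂ 5 − log₂ 3) = 57/0.7370 = 77.344 ms/bit.

77.3 ms/bit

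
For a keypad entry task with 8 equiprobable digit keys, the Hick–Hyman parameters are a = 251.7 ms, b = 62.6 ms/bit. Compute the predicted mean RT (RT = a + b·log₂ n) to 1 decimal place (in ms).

439.5 ms

log₂(8) = 3 bits, so RT = 251.7 + 62.6 × 3 ≈ 439.500 ms.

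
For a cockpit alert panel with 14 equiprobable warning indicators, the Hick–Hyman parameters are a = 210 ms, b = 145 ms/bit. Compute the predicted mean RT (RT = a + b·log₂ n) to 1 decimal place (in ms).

log₂(14) = 3.8074 bits, so RT = 210 + 145 × 3.8074 ≈ 762.066 ms.

762.1 ms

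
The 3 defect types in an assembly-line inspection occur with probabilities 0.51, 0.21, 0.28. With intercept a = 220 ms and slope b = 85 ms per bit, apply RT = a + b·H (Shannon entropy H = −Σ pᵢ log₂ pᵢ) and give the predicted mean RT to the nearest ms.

Entropy contributions −pᵢ log₂ pᵢ: 0.4954, 0.4728, 0.5142; sum H = 1.4825 bits.
RT = a + bH = 220 + 85·1.4825 = 346.01 ms.

346 ms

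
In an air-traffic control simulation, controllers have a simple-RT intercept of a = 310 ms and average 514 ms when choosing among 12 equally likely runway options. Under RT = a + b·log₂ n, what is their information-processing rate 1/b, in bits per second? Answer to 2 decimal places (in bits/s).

17.57 bits/s

b = (514 − 310)/log₂ 12 = 204/3.5850 = 56.904 ms per bit = 0.05690 s/bit; the reciprocal is 17.573 bits/s.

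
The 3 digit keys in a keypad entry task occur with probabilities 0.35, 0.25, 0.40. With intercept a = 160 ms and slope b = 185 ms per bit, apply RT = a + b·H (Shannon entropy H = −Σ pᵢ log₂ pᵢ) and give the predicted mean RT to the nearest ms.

448 ms

H = 0.35·log₂(1/0.35) + 0.25·log₂(1/0.25) + 0.40·log₂(1/0.40) = 1.5589 bits.
RT = 160 + 185 × 1.5589 = 448.39 ms.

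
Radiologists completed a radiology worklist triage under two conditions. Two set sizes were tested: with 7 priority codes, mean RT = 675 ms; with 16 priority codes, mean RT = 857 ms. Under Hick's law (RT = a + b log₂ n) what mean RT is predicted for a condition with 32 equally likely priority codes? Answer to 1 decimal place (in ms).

Fit slope and intercept:
  b = (857 − 675) / (log₂ 16 − log₂ 7) = 182 / (4 − 2.8074) = 152.602 ms/bit
  a = 675 − 152.602 × 2.8074 = 246.592 ms
Then RT(32) = 246.592 + 152.602 × log₂ 32 = 246.592 + 152.602 × 5 ≈ 1009.602 ms.

1009.6 ms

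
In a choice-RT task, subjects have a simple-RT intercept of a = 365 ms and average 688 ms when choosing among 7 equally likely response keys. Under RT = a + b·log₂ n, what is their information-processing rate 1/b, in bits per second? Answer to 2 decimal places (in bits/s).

8.69 bits/s

b = (688 − 365)/log₂ 7 = 323/2.8074 = 115.055 ms per bit = 0.11505 s/bit; the reciprocal is 8.692 bits/s.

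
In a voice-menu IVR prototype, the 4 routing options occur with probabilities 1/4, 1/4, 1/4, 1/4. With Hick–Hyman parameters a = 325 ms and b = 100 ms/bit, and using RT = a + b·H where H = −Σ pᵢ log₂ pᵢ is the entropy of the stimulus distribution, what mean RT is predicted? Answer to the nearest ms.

525 ms

Each term −pᵢ log₂ pᵢ: 0.25·2 + 0.25·2 + 0.25·2 + 0.25·2; summed, H = 2.000 bits.
Mean RT = a + bH = 325 + 100·2.000 = 525.00 ms.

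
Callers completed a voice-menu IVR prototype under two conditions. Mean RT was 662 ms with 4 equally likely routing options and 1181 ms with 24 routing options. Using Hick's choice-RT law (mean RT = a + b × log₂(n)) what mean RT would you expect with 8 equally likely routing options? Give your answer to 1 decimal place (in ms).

Solve the two-equation system in a and b:
  b = (1181 − 662) / (log₂ 24 − log₂ 4) = 519 / (4.5850 − 2) = 200.777 ms/bit
  a = 662 − 200.777 × 2 = 260.447 ms
Then RT(8) = 260.447 + 200.777 × log₂ 8 = 260.447 + 200.777 × 3 ≈ 862.777 ms.

862.8 ms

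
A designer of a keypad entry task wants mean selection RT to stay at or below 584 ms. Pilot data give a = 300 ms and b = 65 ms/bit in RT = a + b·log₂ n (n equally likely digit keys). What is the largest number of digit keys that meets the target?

Information budget: (584 − 300)/65 = 4.3692 bits, so n ≤ 2^4.3692 = 20.667 → at most 20.

20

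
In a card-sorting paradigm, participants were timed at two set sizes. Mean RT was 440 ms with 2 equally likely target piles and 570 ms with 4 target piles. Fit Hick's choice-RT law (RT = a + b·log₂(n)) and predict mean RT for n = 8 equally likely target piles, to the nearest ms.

700 ms

Solve the two-equation system in a and b:
  b = (570 − 440) / (log₂ 4 − log₂ 2) = 130 / (2 − 1) = 130 ms/bit
  a = 440 − 130 × 1 = 310 ms
Then RT(8) = 310 + 130 × log₂ 8 = 310 + 130 × 3 ≈ 700.000 ms.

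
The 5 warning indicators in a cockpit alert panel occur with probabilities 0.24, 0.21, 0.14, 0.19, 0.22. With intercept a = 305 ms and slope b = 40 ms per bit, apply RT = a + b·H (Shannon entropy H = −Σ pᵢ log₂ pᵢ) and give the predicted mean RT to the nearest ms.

H = 0.24·log₂(1/0.24) + 0.21·log₂(1/0.21) + 0.14·log₂(1/0.14) + 0.19·log₂(1/0.19) + 0.22·log₂(1/0.22) = 2.2999 bits.
RT = 305 + 40 × 2.2999 = 396.99 ms.

397 ms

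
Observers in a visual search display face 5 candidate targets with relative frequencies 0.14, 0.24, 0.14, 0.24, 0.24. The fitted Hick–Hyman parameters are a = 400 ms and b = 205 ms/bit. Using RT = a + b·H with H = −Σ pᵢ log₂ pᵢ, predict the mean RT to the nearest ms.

867 ms

Entropy contributions −pᵢ log₂ pᵢ: 0.3971, 0.4941, 0.3971, 0.4941, 0.4941; sum H = 2.2766 bits.
RT = a + bH = 400 + 205·2.2766 = 866.71 ms.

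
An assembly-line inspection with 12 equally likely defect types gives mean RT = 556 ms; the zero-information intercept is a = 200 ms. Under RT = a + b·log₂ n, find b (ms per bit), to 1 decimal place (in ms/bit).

log₂(12) = 3.5850 bits.
b = (RT − a)/log₂ n = (556 − 200) / 3.5850 = 99.304 ms/bit.

99.3 ms/bit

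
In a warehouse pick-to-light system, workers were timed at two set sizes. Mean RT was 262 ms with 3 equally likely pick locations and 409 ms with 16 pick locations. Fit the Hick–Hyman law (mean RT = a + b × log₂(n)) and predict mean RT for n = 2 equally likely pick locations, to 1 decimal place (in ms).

226.4 ms

Fit slope and intercept:
  b = (409 − 262) / (log₂ 16 − log₂ 3) = 147 / (4 − 1.5850) = 60.869 ms/bit
  a = 262 − 60.869 × 1.5850 = 165.526 ms
Then RT(2) = 165.526 + 60.869 × log₂ 2 = 165.526 + 60.869 × 1 ≈ 226.394 ms.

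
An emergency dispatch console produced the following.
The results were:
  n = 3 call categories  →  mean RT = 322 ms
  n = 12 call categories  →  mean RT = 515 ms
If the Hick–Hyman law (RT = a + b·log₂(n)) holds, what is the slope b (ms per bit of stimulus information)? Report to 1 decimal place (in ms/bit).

96.5 ms/bit

b = (RT₂ − RT₁)/(log₂ n₂ − log₂ n₁) = (515 − 322)/(3.5850 − 1.5850) = 96.500 ms/bit.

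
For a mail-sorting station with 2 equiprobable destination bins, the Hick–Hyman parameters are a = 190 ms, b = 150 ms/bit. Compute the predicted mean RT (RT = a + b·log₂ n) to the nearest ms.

log₂(2) = 1 bits, so RT = 190 + 150 × 1 ≈ 340.000 ms.

340 ms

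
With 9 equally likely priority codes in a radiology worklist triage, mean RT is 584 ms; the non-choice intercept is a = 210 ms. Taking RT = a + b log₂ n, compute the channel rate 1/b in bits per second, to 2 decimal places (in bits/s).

8.48 bits/s

b = (584 − 210)/log₂ 9 = 374/3.1699 = 117.984 ms per bit = 0.11798 s/bit; the reciprocal is 8.476 bits/s.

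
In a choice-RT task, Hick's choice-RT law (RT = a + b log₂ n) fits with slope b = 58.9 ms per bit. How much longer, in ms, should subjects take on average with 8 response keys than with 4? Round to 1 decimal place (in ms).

ΔRT = (a + b log₂ n₂) − (a + b log₂ n₁) = b·(log₂ n₂ − log₂ n₁).
log₂(8) − log₂(4) = log₂(8/4) = log₂(2) = 1.
ΔRT = 58.9 × 1.0000 = 58.900 ms.

58.9 ms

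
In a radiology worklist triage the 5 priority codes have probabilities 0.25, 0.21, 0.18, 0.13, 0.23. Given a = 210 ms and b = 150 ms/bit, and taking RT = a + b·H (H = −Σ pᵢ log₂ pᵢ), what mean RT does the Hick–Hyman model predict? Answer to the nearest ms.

Entropy contributions −pᵢ log₂ pᵢ: 0.5000, 0.4728, 0.4453, 0.3826, 0.4877; sum H = 2.2884 bits.
RT = a + bH = 210 + 150·2.2884 = 553.27 ms.

553 ms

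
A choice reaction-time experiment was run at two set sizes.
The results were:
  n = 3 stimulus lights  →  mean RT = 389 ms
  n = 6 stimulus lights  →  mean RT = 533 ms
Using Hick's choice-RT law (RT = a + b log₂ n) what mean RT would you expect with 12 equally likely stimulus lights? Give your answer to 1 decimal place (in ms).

677.0 ms

RT is linear in log₂ n, so two points fix the line:
  b = (533 − 389) / (log₂ 6 − log₂ 3) = 144 / (2.5850 − 1.5850) = 144.000 ms/bit
  a = 389 − 144.000 × 1.5850 = 160.765 ms
Then RT(12) = 160.765 + 144.000 × log₂ 12 = 160.765 + 144.000 × 3.5850 ≈ 677.000 ms.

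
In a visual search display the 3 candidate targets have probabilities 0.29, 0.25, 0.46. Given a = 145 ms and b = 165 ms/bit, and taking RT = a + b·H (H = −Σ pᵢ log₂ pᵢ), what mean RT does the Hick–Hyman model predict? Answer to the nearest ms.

398 ms

Entropy contributions −pᵢ log₂ pᵢ: 0.5179, 0.5000, 0.5153; sum H = 1.5332 bits.
RT = a + bH = 145 + 165·1.5332 = 397.98 ms.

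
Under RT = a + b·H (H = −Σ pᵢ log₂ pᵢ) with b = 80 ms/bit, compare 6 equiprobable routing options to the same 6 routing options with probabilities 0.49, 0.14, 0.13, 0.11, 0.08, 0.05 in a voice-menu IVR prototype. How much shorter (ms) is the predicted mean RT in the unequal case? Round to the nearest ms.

Equiprobable entropy H₀ = log₂ 6 = 2.5850 bits.
Skewed entropy H = −Σ pᵢ log₂ pᵢ = 2.1419 bits.
ΔRT = b·(H₀ − H) = 80 × 0.4430 = 35.44 ms.

35 ms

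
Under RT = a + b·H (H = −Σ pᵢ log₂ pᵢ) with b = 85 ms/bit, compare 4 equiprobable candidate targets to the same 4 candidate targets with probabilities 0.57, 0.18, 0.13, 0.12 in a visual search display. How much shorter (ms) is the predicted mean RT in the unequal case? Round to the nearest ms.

29 ms

The RT saving is b·ΔH. Equiprobable H₀ = log₂(4) = 2.0000 bits; with the given probabilities H = 1.6573 bits.
b·(H₀ − H) = 85 × (2.0000 − 1.6573) = 29.13 ms.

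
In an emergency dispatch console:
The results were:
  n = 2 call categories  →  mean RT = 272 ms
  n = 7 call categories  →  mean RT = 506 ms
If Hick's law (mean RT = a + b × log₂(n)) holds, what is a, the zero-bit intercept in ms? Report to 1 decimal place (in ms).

Slope: b = (506 − 272) / (log₂ 7 − log₂ 2) = 234/1.8074 = 129.471 ms/bit.
Intercept: a = 272 − 129.471·log₂(2) = 142.529 ms.

142.5 ms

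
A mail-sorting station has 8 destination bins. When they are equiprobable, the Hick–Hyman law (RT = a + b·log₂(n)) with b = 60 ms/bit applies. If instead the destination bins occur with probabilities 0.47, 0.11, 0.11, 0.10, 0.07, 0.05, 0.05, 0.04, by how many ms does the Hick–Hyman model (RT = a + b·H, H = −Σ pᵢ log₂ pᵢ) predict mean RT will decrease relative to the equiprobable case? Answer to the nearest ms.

Equiprobable entropy H₀ = log₂ 8 = 3.0000 bits.
Skewed entropy H = −Σ pᵢ log₂ pᵢ = 2.4312 bits.
ΔRT = b·(H₀ − H) = 60 × 0.5688 = 34.13 ms.

34 ms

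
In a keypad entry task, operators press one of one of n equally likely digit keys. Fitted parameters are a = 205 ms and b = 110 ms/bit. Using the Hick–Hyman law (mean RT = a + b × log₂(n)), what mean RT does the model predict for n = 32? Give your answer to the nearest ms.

755 ms

log₂(32) = 5 bits, so RT = 205 + 110 × 5 ≈ 755.000 ms.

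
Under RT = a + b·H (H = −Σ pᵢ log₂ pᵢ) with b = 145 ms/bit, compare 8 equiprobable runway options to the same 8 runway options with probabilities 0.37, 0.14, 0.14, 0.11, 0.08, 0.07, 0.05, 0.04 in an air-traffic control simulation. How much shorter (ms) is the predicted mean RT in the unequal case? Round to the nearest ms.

53 ms

Equiprobable entropy H₀ = log₂ 8 = 3.0000 bits.
Skewed entropy H = −Σ pᵢ log₂ pᵢ = 2.6372 bits.
ΔRT = b·(H₀ − H) = 145 × 0.3628 = 52.61 ms.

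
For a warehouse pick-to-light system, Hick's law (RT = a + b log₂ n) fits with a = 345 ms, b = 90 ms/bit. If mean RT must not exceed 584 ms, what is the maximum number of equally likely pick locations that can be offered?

6

Set 345 + 90·log₂ n ≤ 584 → log₂ n ≤ (584 − 345)/90 = 2.6556.
So n ≤ 2^2.6556 = 6.301; the largest integer n is 6.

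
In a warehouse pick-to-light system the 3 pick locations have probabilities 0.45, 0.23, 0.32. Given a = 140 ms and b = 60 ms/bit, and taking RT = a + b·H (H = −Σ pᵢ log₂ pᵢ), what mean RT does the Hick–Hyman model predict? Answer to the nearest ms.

232 ms

H = 0.45·log₂(1/0.45) + 0.23·log₂(1/0.23) + 0.32·log₂(1/0.32) = 1.5321 bits.
RT = 140 + 60 × 1.5321 = 231.93 ms.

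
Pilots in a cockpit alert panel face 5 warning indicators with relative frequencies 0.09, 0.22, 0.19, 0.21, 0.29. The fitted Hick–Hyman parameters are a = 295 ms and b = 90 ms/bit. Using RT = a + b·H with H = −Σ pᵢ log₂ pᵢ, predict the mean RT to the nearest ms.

497 ms

Entropy contributions −pᵢ log₂ pᵢ: 0.3127, 0.4806, 0.4552, 0.4728, 0.5179; sum H = 2.2392 bits.
RT = a + bH = 295 + 90·2.2392 = 496.53 ms.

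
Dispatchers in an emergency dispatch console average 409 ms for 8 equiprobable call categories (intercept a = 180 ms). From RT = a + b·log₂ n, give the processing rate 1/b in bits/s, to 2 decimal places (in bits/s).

13.10 bits/s

b = (409 − 180)/log₂ 8 = 229/3 = 76.333 ms per bit = 0.07633 s/bit; the reciprocal is 13.100 bits/s.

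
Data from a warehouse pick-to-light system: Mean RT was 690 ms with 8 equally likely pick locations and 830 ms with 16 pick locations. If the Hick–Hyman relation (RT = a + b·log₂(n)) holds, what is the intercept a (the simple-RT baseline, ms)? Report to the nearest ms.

270 ms

b = (RT₂ − RT₁)/(log₂ n₂ − log₂ n₁) = (830 − 690)/(4 − 3) = 140 ms/bit.
a = RT₁ − b·log₂ n₁ = 690 − 140 × 3 = 270.000 ms.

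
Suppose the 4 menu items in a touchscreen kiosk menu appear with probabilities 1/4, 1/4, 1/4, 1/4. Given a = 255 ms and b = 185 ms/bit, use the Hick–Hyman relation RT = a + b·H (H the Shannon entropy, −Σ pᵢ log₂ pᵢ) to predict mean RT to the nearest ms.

625 ms

H = −Σ pᵢ log₂ pᵢ = 0.25·2 + 0.25·2 + 0.25·2 + 0.25·2 = 2.000 bits.
RT = 255 + 185 × 2.000 = 625.00 ms.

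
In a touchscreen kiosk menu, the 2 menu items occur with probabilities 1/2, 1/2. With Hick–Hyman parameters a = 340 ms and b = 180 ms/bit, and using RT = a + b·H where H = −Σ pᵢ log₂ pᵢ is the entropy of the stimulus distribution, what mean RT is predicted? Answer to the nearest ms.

520 ms

Each term −pᵢ log₂ pᵢ: 0.5·1 + 0.5·1; summed, H = 1.000 bits.
Mean RT = a + bH = 340 + 180·1.000 = 520.00 ms.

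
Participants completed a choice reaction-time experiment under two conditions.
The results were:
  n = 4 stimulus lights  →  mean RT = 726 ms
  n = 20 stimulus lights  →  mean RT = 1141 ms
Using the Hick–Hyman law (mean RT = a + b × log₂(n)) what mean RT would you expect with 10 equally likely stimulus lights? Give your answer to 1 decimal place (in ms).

With log₂ n on the abscissa the relation is linear; from the two conditions:
  b = (1141 − 726) / (log₂ 20 − log₂ 4) = 415 / (4.3219 − 2) = 178.731 ms/bit
  a = 726 − 178.731 × 2 = 368.538 ms
Then RT(10) = 368.538 + 178.731 × log₂ 10 = 368.538 + 178.731 × 3.3219 ≈ 962.269 ms.

962.3 ms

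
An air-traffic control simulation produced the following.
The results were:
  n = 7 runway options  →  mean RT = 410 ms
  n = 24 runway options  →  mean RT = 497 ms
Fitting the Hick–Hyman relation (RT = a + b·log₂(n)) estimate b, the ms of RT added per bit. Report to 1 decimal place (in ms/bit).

The slope on a log₂ axis is (497 − 410) / (4.5850 − 2.8074) = 48.942 ms/bit.

48.9 ms/bit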